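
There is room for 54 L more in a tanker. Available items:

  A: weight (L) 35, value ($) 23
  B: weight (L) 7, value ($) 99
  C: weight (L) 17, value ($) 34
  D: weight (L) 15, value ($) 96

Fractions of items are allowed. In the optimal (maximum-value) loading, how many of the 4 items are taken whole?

Greedy by value/weight ratio, highest first.
Ratios (sorted): B 14.14, D 6.40, C 2.00, A 0.66
take B (7 @ 99); take D (15 @ 96); take C (17 @ 34); take 15/35 of A → 9.86. Capacity used 54/54.
3 item(s) taken whole; one partial (take 15/35 of A).

3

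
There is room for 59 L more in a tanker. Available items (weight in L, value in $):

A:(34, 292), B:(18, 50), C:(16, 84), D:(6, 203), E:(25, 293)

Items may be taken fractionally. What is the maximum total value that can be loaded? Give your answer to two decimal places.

736.47

Sort by value per unit weight and fill in that order.
Ratios (sorted): D 33.83, E 11.72, A 8.59, C 5.25, B 2.78
take D (6 @ 203); take E (25 @ 293); take 28/34 of A → 240.47. Capacity used 59/59.
Total value = 736.47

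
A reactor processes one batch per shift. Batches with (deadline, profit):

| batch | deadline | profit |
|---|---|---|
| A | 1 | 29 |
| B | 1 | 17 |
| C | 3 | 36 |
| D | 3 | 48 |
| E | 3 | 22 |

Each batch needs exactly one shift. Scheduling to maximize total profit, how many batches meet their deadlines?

Profit order: D=48 C=36 A=29 E=22 B=17
Assign: D→slot 3, C→slot 2, A→slot 1, E skipped, B skipped.
Slots: [1:A] [2:C] [3:D]
3 of 5 scheduled.

3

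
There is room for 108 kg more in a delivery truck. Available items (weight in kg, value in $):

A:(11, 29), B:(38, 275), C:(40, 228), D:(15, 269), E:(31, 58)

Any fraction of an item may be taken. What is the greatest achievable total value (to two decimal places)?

Sort by value per unit weight and fill in that order.
Ratios (sorted): D 17.93, B 7.24, C 5.70, A 2.64, E 1.87
take D (15 @ 269); take B (38 @ 275); take C (40 @ 228); take A (11 @ 29); take 4/31 of E → 7.48. Capacity used 108/108.
Total value = 808.48

808.48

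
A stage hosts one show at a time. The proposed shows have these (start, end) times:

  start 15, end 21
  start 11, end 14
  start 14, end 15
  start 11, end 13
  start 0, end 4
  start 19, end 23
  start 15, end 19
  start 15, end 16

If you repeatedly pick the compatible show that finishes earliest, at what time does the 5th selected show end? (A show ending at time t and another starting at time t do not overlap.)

Sort by end time and greedily take each interval whose start is ≥ the last chosen end.
By end time: (0,4), (11,13), (11,14), (14,15), (15,16), (15,19), (15,21), (19,23).
Pick (0,4); next start ≥ 4 → (11,13); next start ≥ 13 → (14,15); next start ≥ 15 → (15,16); next start ≥ 16 → (19,23).
Selected: (0,4) (11,13) (14,15) (15,16) (19,23)

23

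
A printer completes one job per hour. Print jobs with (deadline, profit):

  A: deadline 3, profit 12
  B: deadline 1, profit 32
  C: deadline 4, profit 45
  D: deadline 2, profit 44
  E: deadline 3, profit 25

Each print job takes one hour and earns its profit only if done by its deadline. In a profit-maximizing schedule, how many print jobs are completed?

4

Profit order: C=45 D=44 B=32 E=25 A=12
Assign: C→slot 4, D→slot 2, B→slot 1, E→slot 3, A skipped.
Slots: [1:B] [2:D] [3:E] [4:C]
4 of 5 scheduled.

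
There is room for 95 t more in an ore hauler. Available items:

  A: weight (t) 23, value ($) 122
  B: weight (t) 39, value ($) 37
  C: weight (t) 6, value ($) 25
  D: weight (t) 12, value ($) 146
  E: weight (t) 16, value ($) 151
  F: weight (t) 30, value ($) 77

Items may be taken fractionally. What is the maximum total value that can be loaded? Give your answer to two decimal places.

Greedy by value/weight ratio, highest first.
Ratios (sorted): D 12.17, E 9.44, A 5.30, C 4.17, F 2.57, B 0.95
take D (12 @ 146); take E (16 @ 151); take A (23 @ 122); take C (6 @ 25); take F (30 @ 77); take 8/39 of B → 7.59. Capacity used 95/95.
Total value = 528.59

528.59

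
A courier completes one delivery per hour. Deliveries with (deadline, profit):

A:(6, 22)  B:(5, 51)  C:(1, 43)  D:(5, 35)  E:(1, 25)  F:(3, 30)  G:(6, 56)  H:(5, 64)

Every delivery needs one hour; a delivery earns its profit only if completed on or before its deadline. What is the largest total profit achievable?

Sort by profit descending; place each in the latest free slot ≤ its deadline.
By profit: H(d5,64), G(d6,56), B(d5,51), C(d1,43), D(d5,35), F(d3,30), E(d1,25), A(d6,22)
H→slot 5; G→slot 6; B→slot 4; C→slot 1; D→slot 3; F→slot 2; E skipped; A skipped.
Profit = 43 + 30 + 35 + 51 + 64 + 56 = 279

279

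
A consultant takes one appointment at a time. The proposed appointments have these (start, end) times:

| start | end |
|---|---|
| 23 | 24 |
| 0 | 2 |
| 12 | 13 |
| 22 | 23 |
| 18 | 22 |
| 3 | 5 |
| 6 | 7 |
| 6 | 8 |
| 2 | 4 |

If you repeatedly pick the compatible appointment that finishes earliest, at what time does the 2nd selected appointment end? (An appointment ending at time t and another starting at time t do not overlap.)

4

Sort by end time and greedily take each interval whose start is ≥ the last chosen end.
Sorted by end: (0,2)  (2,4)  (3,5)  (6,7)  (6,8)  (12,13)  (18,22)  (22,23)  (23,24)
take (0,2); take (2,4); take (6,7); take (12,13); take (18,22); take (22,23); take (23,24).
Selected: (0,2) (2,4) (6,7) (12,13) (18,22) (22,23) (23,24)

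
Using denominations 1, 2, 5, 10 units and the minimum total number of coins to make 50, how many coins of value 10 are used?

Greedy: take as many of the largest coin as possible, then repeat with the remainder.
50 = 5×10
Count of 10: 5

5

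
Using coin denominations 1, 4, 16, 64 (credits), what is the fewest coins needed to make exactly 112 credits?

112 = 1×64 + 3×16
Total coins = 1 + 3 = 4

4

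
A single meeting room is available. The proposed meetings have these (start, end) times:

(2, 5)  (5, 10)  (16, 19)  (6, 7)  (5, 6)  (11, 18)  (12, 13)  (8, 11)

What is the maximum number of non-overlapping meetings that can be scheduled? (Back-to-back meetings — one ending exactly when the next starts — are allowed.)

Sort by end time and greedily take each interval whose start is ≥ the last chosen end.
By end time: (2,5), (5,6), (6,7), (5,10), (8,11), (12,13), (11,18), (16,19).
Pick (2,5); next start ≥ 5 → (5,6); next start ≥ 6 → (6,7); next start ≥ 7 → (8,11); next start ≥ 11 → (12,13); next start ≥ 13 → (16,19).
Selected 6 meetings.

6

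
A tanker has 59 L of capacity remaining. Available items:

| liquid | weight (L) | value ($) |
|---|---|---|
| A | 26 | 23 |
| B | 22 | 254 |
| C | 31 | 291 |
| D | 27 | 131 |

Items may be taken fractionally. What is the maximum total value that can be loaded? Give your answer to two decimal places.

574.11

Sort by value per unit weight and fill in that order.
Order: B (254/22=11.55) > C (291/31=9.39) > D (131/27=4.85) > A (23/26=0.88)
Fill: take B (22 @ 254) → take C (31 @ 291) → take 6/27 of D → 29.11; 59/59 used.
Total value = 574.11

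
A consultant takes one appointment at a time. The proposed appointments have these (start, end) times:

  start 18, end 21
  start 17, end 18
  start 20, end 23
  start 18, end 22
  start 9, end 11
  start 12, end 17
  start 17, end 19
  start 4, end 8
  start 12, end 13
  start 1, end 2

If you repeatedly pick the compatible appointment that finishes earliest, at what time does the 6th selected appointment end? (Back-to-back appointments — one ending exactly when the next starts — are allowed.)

Sort by end time and greedily take each interval whose start is ≥ the last chosen end.
Sorted by end: (1,2)  (4,8)  (9,11)  (12,13)  (12,17)  (17,18)  (17,19)  (18,21)  (18,22)  (20,23)
take (1,2); take (4,8); take (9,11); take (12,13); take (17,18); skip (17,19); take (18,21).
Selected: (1,2) (4,8) (9,11) (12,13) (17,18) (18,21)

21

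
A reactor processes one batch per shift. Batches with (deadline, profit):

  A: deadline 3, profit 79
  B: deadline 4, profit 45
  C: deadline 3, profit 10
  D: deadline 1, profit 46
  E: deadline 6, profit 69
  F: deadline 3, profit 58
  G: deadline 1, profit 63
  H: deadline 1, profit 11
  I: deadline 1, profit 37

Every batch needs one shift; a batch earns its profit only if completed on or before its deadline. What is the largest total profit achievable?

Take jobs in profit order; each goes to the latest open slot no later than its deadline.
By profit: A(d3,79), E(d6,69), G(d1,63), F(d3,58), D(d1,46), B(d4,45), I(d1,37), H(d1,11), C(d3,10)
A→slot 3; E→slot 6; G→slot 1; F→slot 2; D skipped; B→slot 4; I skipped; H skipped; C skipped.
Profit = 63 + 58 + 79 + 45 + 69 = 314

314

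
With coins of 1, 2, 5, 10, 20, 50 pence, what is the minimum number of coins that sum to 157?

157 = 3×50 + 1×5 + 1×2
Total coins = 3 + 1 + 1 = 5

5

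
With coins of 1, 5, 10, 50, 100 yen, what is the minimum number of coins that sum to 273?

8

Use the largest denomination that fits, subtract, and repeat.
273 − 2×100→73 − 1×50→23 − 2×10→3 − 3×1→0
Total coins = 2 + 1 + 2 + 3 = 8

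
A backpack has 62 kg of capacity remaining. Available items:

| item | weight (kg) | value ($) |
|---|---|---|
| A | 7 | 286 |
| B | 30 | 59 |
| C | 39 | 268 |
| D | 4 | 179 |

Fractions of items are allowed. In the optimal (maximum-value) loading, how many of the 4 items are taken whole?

3

Order: D (179/4=44.75) > A (286/7=40.86) > C (268/39=6.87) > B (59/30=1.97)
Fill: take D (4 @ 179) → take A (7 @ 286) → take C (39 @ 268) → take 12/30 of B → 23.60; 62/62 used.
3 item(s) taken whole; one partial (take 12/30 of B).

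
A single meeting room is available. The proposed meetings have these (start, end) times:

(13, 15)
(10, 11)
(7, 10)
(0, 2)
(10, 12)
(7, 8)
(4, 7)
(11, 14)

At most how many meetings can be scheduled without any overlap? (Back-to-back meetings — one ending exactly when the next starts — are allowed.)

5

Greedy by earliest finish: after sorting by end time, pick each interval compatible with the last pick.
By end time: (0,2), (4,7), (7,8), (7,10), (10,11), (10,12), (11,14), (13,15).
Pick (0,2); next start ≥ 2 → (4,7); next start ≥ 7 → (7,8); next start ≥ 8 → (10,11); next start ≥ 11 → (11,14).
Selected 5 meetings.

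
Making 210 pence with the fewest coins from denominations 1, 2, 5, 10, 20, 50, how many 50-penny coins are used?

210 − 4×50→10 − 1×10→0
Count of 50: 4

4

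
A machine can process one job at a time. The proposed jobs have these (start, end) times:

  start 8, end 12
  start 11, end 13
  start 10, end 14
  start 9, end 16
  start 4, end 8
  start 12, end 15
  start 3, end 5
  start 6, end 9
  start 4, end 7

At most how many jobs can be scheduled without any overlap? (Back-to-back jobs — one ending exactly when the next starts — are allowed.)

3

Sort by end time and greedily take each interval whose start is ≥ the last chosen end.
By end time: (3,5), (4,7), (4,8), (6,9), (8,12), (11,13), (10,14), (12,15), (9,16).
Pick (3,5); next start ≥ 5 → (6,9); next start ≥ 9 → (11,13).
Selected 3 jobs.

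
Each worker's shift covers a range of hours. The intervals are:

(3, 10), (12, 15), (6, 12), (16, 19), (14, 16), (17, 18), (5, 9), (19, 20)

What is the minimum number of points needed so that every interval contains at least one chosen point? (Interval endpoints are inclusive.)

Sort by right endpoint; whenever an interval is uncovered, place a point at its right end.
Sorted: [5,9] [3,10] [6,12] [12,15] [14,16] [17,18] [16,19] [19,20]
{[5,9],[3,10],[6,12]} hit by 9; {[12,15],[14,16]} hit by 15; {[17,18],[16,19]} hit by 18; {[19,20]} hit by 20.
Points: 9, 15, 18, 20 (4 total).

4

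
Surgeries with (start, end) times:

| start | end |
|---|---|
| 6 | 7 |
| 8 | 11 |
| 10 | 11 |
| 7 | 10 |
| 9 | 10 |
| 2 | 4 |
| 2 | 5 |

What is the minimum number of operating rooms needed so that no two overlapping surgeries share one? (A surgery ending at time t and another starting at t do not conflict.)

3

The answer is the maximum number of intervals overlapping at any instant.
starts: [2, 2, 6, 7, 8, 9, 10]
ends:   [4, 5, 7, 10, 10, 11, 11]
s2→1 s2→2 e4→1 e5→0 s6→1 e7→0 s7→1 s8→2 s9→3  — peak 3.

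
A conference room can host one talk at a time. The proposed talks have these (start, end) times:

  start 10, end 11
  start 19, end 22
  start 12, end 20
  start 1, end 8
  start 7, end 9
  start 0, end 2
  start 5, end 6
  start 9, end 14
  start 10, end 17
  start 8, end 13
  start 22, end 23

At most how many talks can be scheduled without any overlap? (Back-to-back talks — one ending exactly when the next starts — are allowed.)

6

By end time: (0,2), (5,6), (1,8), (7,9), (10,11), (8,13), (9,14), (10,17), (12,20), (19,22), (22,23).
Pick (0,2); next start ≥ 2 → (5,6); next start ≥ 6 → (7,9); next start ≥ 9 → (10,11); next start ≥ 11 → (12,20); next start ≥ 20 → (22,23).
Selected 6 talks.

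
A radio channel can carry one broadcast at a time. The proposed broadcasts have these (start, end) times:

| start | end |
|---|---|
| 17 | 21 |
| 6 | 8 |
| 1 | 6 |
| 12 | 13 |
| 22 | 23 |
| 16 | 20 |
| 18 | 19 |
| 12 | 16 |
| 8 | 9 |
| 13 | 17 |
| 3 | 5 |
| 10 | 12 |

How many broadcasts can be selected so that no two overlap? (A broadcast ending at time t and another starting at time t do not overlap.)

8

Order by finish time; keep every interval that doesn't clash with the previous kept one.
By end time: (3,5), (1,6), (6,8), (8,9), (10,12), (12,13), (12,16), (13,17), (18,19), (16,20), (17,21), (22,23).
Pick (3,5); next start ≥ 5 → (6,8); next start ≥ 8 → (8,9); next start ≥ 9 → (10,12); next start ≥ 12 → (12,13); next start ≥ 13 → (13,17); next start ≥ 17 → (18,19); next start ≥ 19 → (22,23).
Selected 8 broadcasts.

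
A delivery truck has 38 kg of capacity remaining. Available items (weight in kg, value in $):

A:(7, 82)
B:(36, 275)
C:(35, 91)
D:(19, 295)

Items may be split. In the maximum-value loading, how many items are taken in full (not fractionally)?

2

Sort by value per unit weight and fill in that order.
Order: D (295/19=15.53) > A (82/7=11.71) > B (275/36=7.64) > C (91/35=2.60)
Fill: take D (19 @ 295) → take A (7 @ 82) → take 12/36 of B → 91.67; 38/38 used.
2 item(s) taken whole; one partial (take 12/36 of B).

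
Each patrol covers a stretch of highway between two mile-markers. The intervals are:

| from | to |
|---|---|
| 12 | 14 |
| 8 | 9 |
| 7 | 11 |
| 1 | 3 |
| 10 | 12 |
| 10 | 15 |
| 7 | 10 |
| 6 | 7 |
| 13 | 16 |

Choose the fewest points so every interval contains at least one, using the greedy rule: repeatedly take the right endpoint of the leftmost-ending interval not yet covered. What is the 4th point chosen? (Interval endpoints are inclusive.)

Sorted: [1,3] [6,7] [8,9] [7,10] [7,11] [10,12] [12,14] [10,15] [13,16]
{[1,3]} hit by 3; {[6,7]} hit by 7; {[8,9],[7,10],[7,11]} hit by 9; {[10,12],[12,14],[10,15]} hit by 12; {[13,16]} hit by 16.
Points: 3, 7, 9, 12, 16 (5 total).

12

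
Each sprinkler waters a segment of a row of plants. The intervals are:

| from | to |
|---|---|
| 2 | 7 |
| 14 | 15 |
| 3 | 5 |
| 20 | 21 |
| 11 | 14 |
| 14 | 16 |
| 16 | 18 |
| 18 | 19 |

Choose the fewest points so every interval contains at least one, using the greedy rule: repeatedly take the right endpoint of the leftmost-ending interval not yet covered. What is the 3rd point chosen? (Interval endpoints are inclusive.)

Sorted: [3,5] [2,7] [11,14] [14,15] [14,16] [16,18] [18,19] [20,21]
{[3,5],[2,7]} hit by 5; {[11,14],[14,15],[14,16]} hit by 14; {[16,18],[18,19]} hit by 18; {[20,21]} hit by 21.
Points: 5, 14, 18, 21 (4 total).

18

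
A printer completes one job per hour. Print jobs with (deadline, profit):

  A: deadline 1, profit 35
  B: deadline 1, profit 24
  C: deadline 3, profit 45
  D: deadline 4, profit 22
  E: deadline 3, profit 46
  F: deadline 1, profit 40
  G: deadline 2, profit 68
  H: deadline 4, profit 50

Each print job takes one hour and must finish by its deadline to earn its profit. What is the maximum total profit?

209

Sort by profit descending; place each in the latest free slot ≤ its deadline.
Profit order: G=68 H=50 E=46 C=45 F=40 A=35 B=24 D=22
Assign: G→slot 2, H→slot 4, E→slot 3, C→slot 1, F skipped, A skipped, B skipped, D skipped.
Slots: [1:C] [2:G] [3:E] [4:H]
Profit = 45 + 68 + 46 + 50 = 209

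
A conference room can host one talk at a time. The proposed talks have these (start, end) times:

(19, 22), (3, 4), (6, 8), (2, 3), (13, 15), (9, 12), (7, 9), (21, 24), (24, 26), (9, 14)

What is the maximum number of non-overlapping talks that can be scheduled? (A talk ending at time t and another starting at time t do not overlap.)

7

Greedy by earliest finish: after sorting by end time, pick each interval compatible with the last pick.
Sorted by end: (2,3)  (3,4)  (6,8)  (7,9)  (9,12)  (9,14)  (13,15)  (19,22)  (21,24)  (24,26)
take (2,3); take (3,4); take (6,8); take (9,12); take (13,15); take (19,22); take (24,26).
Selected 7 talks.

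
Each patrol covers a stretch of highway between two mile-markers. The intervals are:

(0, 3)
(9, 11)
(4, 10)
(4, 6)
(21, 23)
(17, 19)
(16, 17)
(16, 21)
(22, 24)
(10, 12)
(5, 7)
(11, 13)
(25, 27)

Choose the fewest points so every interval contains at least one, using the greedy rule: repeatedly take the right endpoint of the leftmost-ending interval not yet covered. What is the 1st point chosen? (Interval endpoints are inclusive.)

Sorted: [0,3] [4,6] [5,7] [4,10] [9,11] [10,12] [11,13] [16,17] [17,19] [16,21] [21,23] [22,24] [25,27]
{[0,3]} hit by 3; {[4,6],[5,7],[4,10]} hit by 6; {[9,11],[10,12],[11,13]} hit by 11; {[16,17],[17,19],[16,21]} hit by 17; {[21,23],[22,24]} hit by 23; {[25,27]} hit by 27.
Points: 3, 6, 11, 17, 23, 27 (6 total).

3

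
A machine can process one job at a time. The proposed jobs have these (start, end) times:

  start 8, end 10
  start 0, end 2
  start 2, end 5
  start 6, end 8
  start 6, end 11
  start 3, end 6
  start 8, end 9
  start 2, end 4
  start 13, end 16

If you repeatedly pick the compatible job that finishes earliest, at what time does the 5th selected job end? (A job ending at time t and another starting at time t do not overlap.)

16

Order by finish time; keep every interval that doesn't clash with the previous kept one.
Sorted by end: (0,2)  (2,4)  (2,5)  (3,6)  (6,8)  (8,9)  (8,10)  (6,11)  (13,16)
take (0,2); take (2,4); skip (2,5); take (6,8); take (8,9); skip (6,11); take (13,16).
Selected: (0,2) (2,4) (6,8) (8,9) (13,16)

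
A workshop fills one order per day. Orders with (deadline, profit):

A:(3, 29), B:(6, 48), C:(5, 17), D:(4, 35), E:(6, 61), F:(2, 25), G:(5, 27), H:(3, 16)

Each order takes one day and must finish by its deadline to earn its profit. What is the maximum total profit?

Sort by profit descending; place each in the latest free slot ≤ its deadline.
Profit order: E=61 B=48 D=35 A=29 G=27 F=25 C=17 H=16
Assign: E→slot 6, B→slot 5, D→slot 4, A→slot 3, G→slot 2, F→slot 1, C skipped, H skipped.
Slots: [1:F] [2:G] [3:A] [4:D] [5:B] [6:E]
Profit = 25 + 27 + 29 + 35 + 48 + 61 = 225

225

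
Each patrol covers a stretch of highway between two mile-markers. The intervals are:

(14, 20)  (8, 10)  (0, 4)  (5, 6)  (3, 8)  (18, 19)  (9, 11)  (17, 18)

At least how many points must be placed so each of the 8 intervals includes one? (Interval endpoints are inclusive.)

4

Sort by right endpoint; whenever an interval is uncovered, place a point at its right end.
By right end: [0,4]  [5,6]  [3,8]  [8,10]  [9,11]  [17,18]  [18,19]  [14,20]
[0,4] uncovered → point at 4; [5,6] uncovered → point at 6; [8,10] uncovered → point at 10; [17,18] uncovered → point at 18.
Points: 4, 6, 10, 18 (4 total).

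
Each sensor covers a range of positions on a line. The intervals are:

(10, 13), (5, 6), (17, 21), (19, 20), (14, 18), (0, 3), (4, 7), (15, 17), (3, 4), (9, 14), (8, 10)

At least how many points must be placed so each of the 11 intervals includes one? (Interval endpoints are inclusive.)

Sort by right endpoint; whenever an interval is uncovered, place a point at its right end.
Sorted: [0,3] [3,4] [5,6] [4,7] [8,10] [10,13] [9,14] [15,17] [14,18] [19,20] [17,21]
{[0,3],[3,4]} hit by 3; {[5,6],[4,7]} hit by 6; {[8,10],[10,13],[9,14]} hit by 10; {[15,17],[14,18]} hit by 17; {[19,20],[17,21]} hit by 20.
Points: 3, 6, 10, 17, 20 (5 total).

5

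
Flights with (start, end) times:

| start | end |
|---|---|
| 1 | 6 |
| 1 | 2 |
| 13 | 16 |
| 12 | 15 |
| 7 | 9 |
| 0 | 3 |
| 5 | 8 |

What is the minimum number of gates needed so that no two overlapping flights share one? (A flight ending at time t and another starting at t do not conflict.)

starts: [0, 1, 1, 5, 7, 12, 13]
ends:   [2, 3, 6, 8, 9, 15, 16]
s0→1 s1→2 s1→3  — peak 3.

3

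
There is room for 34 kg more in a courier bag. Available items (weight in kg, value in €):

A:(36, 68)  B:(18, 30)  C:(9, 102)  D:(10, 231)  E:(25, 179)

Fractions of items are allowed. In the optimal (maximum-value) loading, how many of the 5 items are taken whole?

Order: D (231/10=23.10) > C (102/9=11.33) > E (179/25=7.16) > A (68/36=1.89) > B (30/18=1.67)
Fill: take D (10 @ 231) → take C (9 @ 102) → take 15/25 of E → 107.40; 34/34 used.
2 item(s) taken whole; one partial (take 15/25 of E).

2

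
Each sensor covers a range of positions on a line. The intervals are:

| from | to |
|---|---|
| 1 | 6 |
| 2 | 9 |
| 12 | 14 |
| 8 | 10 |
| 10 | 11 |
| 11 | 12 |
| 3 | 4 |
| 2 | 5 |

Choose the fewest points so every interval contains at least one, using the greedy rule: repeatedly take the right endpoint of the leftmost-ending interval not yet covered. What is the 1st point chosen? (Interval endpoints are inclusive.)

4

Process intervals by earliest right end; each time one isn't hit yet, stab at its right endpoint.
By right end: [3,4]  [2,5]  [1,6]  [2,9]  [8,10]  [10,11]  [11,12]  [12,14]
[3,4] uncovered → point at 4; [8,10] uncovered → point at 10; [11,12] uncovered → point at 12.
Points: 4, 10, 12 (3 total).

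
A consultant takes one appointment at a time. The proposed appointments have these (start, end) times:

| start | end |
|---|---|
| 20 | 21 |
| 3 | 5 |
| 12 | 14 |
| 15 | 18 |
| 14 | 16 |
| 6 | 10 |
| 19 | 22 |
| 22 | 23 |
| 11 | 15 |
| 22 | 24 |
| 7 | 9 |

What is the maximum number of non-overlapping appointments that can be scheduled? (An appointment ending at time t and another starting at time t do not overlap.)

6

Greedy by earliest finish: after sorting by end time, pick each interval compatible with the last pick.
By end time: (3,5), (7,9), (6,10), (12,14), (11,15), (14,16), (15,18), (20,21), (19,22), (22,23), (22,24).
Pick (3,5); next start ≥ 5 → (7,9); next start ≥ 9 → (12,14); next start ≥ 14 → (14,16); next start ≥ 16 → (20,21); next start ≥ 21 → (22,23).
Selected 6 appointments.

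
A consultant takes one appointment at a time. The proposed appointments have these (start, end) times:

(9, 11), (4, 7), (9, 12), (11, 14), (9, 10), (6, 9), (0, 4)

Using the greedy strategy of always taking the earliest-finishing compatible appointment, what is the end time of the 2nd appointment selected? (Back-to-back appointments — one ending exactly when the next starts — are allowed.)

Order by finish time; keep every interval that doesn't clash with the previous kept one.
Sorted by end: (0,4)  (4,7)  (6,9)  (9,10)  (9,11)  (9,12)  (11,14)
take (0,4); take (4,7); take (9,10); skip (9,11); skip (9,12); take (11,14).
Selected: (0,4) (4,7) (9,10) (11,14)

7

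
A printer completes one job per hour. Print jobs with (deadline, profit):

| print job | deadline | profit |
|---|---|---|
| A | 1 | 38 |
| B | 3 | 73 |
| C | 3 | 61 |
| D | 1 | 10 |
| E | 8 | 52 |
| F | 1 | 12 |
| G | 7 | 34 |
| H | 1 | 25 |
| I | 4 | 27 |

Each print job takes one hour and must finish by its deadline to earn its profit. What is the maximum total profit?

Profit order: B=73 C=61 E=52 A=38 G=34 I=27 H=25 F=12 D=10
Assign: B→slot 3, C→slot 2, E→slot 8, A→slot 1, G→slot 7, I→slot 4, H skipped, F skipped, D skipped.
Slots: [1:A] [2:C] [3:B] [4:I] [7:G] [8:E]
Profit = 38 + 61 + 73 + 27 + 34 + 52 = 285

285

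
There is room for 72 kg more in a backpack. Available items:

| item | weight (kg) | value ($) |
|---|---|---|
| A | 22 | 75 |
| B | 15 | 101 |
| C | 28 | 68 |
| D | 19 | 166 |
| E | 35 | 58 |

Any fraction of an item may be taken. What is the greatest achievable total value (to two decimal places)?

Greedy by value/weight ratio, highest first.
Order: D (166/19=8.74) > B (101/15=6.73) > A (75/22=3.41) > C (68/28=2.43) > E (58/35=1.66)
Fill: take D (19 @ 166) → take B (15 @ 101) → take A (22 @ 75) → take 16/28 of C → 38.86; 72/72 used.
Total value = 380.86

380.86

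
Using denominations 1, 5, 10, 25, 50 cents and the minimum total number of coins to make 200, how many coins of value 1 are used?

0

200 − 4×50→0
Count of 1: 0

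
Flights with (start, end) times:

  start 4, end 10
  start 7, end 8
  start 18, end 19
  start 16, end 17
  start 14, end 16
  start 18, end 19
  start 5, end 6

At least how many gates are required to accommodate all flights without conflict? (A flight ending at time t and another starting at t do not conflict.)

2

Events (time:±→running): 4:+→1 5:+→2 … peak 2.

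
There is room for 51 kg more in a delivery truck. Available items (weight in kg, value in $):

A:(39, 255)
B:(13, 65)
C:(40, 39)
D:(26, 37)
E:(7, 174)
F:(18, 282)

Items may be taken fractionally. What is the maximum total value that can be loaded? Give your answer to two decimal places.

Ratios (sorted): E 24.86, F 15.67, A 6.54, B 5.00, D 1.42, C 0.97
take E (7 @ 174); take F (18 @ 282); take 26/39 of A → 170.00. Capacity used 51/51.
Total value = 626.00

626.00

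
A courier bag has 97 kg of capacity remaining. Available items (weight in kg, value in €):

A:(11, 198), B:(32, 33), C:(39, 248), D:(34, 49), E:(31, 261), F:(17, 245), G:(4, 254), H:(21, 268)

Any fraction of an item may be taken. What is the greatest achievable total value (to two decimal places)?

1308.67

Sort by value per unit weight and fill in that order.
Order: G (254/4=63.50) > A (198/11=18.00) > F (245/17=14.41) > H (268/21=12.76) > E (261/31=8.42) > C (248/39=6.36) > D (49/34=1.44) > B (33/32=1.03)
Fill: take G (4 @ 254) → take A (11 @ 198) → take F (17 @ 245) → take H (21 @ 268) → take E (31 @ 261) → take 13/39 of C → 82.67; 97/97 used.
Total value = 1308.67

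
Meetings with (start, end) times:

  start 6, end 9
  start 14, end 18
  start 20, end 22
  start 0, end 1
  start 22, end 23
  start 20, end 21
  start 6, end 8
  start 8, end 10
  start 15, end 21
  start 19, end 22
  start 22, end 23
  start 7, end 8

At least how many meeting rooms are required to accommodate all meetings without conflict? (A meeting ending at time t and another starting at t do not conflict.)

starts: [0, 6, 6, 7, 8, 14, 15, 19, 20, 20, 22, 22]
ends:   [1, 8, 8, 9, 10, 18, 21, 21, 22, 22, 23, 23]
s0→1 e1→0 s6→1 s6→2 s7→3 e8→2 e8→1 s8→2 e9→1 e10→0 s14→1 s15→2 e18→1 s19→2 s20→3 s20→4  — peak 4.

4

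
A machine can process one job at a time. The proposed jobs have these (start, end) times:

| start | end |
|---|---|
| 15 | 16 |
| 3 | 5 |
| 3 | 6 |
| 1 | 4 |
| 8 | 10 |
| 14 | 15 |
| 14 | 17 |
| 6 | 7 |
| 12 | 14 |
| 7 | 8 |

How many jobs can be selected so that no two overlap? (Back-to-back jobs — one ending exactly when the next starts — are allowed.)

7

By end time: (1,4), (3,5), (3,6), (6,7), (7,8), (8,10), (12,14), (14,15), (15,16), (14,17).
Pick (1,4); next start ≥ 4 → (6,7); next start ≥ 7 → (7,8); next start ≥ 8 → (8,10); next start ≥ 10 → (12,14); next start ≥ 14 → (14,15); next start ≥ 15 → (15,16).
Selected 7 jobs.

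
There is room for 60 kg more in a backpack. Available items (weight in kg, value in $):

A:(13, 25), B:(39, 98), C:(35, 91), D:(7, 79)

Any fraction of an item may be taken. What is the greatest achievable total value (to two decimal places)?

215.23

Sort by value per unit weight and fill in that order.
Order: D (79/7=11.29) > C (91/35=2.60) > B (98/39=2.51) > A (25/13=1.92)
Fill: take D (7 @ 79) → take C (35 @ 91) → take 18/39 of B → 45.23; 60/60 used.
Total value = 215.23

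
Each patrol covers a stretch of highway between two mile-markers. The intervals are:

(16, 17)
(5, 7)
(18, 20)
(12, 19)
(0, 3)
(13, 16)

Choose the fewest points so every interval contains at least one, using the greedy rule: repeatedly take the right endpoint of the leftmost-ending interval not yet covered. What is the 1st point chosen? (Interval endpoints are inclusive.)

Sort by right endpoint; whenever an interval is uncovered, place a point at its right end.
Sorted: [0,3] [5,7] [13,16] [16,17] [12,19] [18,20]
{[0,3]} hit by 3; {[5,7]} hit by 7; {[13,16],[16,17],[12,19]} hit by 16; {[18,20]} hit by 20.
Points: 3, 7, 16, 20 (4 total).

3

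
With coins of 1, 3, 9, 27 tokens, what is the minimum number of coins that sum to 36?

2

Use the largest denomination that fits, subtract, and repeat.
36 − 1×27→9 − 1×9→0
Total coins = 1 + 1 = 2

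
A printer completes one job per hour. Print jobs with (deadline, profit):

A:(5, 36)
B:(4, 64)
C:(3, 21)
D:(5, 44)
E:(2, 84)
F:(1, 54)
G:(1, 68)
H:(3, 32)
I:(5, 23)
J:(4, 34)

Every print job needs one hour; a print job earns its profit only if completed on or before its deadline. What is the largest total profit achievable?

Take jobs in profit order; each goes to the latest open slot no later than its deadline.
Profit order: E=84 G=68 B=64 F=54 D=44 A=36 J=34 H=32 I=23 C=21
Assign: E→slot 2, G→slot 1, B→slot 4, F skipped, D→slot 5, A→slot 3, J skipped, H skipped, I skipped, C skipped.
Slots: [1:G] [2:E] [3:A] [4:B] [5:D]
Profit = 68 + 84 + 36 + 64 + 44 = 296

296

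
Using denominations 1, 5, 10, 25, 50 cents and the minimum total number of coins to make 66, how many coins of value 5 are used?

1

Use the largest denomination that fits, subtract, and repeat.
66 = 1×50 + 1×10 + 1×5 + 1×1
Count of 5: 1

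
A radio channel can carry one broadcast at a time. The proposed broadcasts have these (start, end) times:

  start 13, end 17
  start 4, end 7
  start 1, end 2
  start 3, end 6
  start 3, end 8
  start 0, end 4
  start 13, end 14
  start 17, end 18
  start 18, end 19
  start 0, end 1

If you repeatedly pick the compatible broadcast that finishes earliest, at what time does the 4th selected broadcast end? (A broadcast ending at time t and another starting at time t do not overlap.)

Order by finish time; keep every interval that doesn't clash with the previous kept one.
Sorted by end: (0,1)  (1,2)  (0,4)  (3,6)  (4,7)  (3,8)  (13,14)  (13,17)  (17,18)  (18,19)
take (0,1); take (1,2); take (3,6); take (13,14); take (17,18); take (18,19).
Selected: (0,1) (1,2) (3,6) (13,14) (17,18) (18,19)

14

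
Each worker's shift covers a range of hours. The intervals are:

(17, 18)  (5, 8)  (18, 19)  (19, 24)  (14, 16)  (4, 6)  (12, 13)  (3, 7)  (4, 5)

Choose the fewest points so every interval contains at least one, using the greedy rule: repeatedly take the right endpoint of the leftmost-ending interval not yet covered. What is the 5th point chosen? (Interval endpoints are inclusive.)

24

Sorted: [4,5] [4,6] [3,7] [5,8] [12,13] [14,16] [17,18] [18,19] [19,24]
{[4,5],[4,6],[3,7],[5,8]} hit by 5; {[12,13]} hit by 13; {[14,16]} hit by 16; {[17,18],[18,19]} hit by 18; {[19,24]} hit by 24.
Points: 5, 13, 16, 18, 24 (5 total).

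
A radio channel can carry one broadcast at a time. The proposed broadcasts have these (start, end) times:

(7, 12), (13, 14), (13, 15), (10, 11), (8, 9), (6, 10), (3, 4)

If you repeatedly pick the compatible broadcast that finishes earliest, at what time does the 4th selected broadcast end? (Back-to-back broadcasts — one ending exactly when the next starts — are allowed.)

14

Order by finish time; keep every interval that doesn't clash with the previous kept one.
By end time: (3,4), (8,9), (6,10), (10,11), (7,12), (13,14), (13,15).
Pick (3,4); next start ≥ 4 → (8,9); next start ≥ 9 → (10,11); next start ≥ 11 → (13,14).
Selected: (3,4) (8,9) (10,11) (13,14)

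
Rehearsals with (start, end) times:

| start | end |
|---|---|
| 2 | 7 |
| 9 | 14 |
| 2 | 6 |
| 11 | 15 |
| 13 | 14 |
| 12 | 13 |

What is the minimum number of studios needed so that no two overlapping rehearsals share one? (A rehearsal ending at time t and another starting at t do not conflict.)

3

starts: [2, 2, 9, 11, 12, 13]
ends:   [6, 7, 13, 14, 14, 15]
s2→1 s2→2 e6→1 e7→0 s9→1 s11→2 s12→3  — peak 3.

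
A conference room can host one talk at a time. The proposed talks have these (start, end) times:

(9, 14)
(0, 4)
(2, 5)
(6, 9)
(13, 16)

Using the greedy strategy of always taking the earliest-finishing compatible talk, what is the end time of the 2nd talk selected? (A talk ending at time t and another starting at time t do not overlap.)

Sorted by end: (0,4)  (2,5)  (6,9)  (9,14)  (13,16)
take (0,4); take (6,9); take (9,14).
Selected: (0,4) (6,9) (9,14)

9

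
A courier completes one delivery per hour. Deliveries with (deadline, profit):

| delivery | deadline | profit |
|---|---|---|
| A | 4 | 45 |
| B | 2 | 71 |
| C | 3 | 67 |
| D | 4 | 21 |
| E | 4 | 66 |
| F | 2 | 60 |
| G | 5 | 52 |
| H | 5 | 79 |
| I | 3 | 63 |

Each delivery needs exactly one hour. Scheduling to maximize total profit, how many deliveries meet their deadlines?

5

Profit order: H=79 B=71 C=67 E=66 I=63 F=60 G=52 A=45 D=21
Assign: H→slot 5, B→slot 2, C→slot 3, E→slot 4, I→slot 1, F skipped, G skipped, A skipped, D skipped.
Slots: [1:I] [2:B] [3:C] [4:E] [5:H]
5 of 9 scheduled.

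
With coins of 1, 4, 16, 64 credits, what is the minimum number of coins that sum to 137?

5

Greedy: take as many of the largest coin as possible, then repeat with the remainder.
137 − 2×64→9 − 2×4→1 − 1×1→0
Total coins = 2 + 2 + 1 = 5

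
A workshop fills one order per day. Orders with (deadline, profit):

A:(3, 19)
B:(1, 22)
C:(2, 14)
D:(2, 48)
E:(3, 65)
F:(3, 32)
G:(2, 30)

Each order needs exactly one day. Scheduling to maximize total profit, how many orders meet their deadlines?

3

By profit: E(d3,65), D(d2,48), F(d3,32), G(d2,30), B(d1,22), A(d3,19), C(d2,14)
E→slot 3; D→slot 2; F→slot 1; G skipped; B skipped; A skipped; C skipped.
3 of 7 scheduled.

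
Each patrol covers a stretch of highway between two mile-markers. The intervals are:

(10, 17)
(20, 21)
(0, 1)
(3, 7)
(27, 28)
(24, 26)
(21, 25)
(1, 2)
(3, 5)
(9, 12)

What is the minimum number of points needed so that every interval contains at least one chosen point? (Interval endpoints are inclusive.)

6

Process intervals by earliest right end; each time one isn't hit yet, stab at its right endpoint.
By right end: [0,1]  [1,2]  [3,5]  [3,7]  [9,12]  [10,17]  [20,21]  [21,25]  [24,26]  [27,28]
[0,1] uncovered → point at 1; [3,5] uncovered → point at 5; [9,12] uncovered → point at 12; [20,21] uncovered → point at 21; [24,26] uncovered → point at 26; [27,28] uncovered → point at 28.
Points: 1, 5, 12, 21, 26, 28 (6 total).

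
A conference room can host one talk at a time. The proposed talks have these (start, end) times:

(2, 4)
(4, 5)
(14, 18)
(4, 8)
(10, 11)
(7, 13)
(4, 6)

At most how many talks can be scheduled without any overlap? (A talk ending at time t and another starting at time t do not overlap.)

4

Order by finish time; keep every interval that doesn't clash with the previous kept one.
By end time: (2,4), (4,5), (4,6), (4,8), (10,11), (7,13), (14,18).
Pick (2,4); next start ≥ 4 → (4,5); next start ≥ 5 → (10,11); next start ≥ 11 → (14,18).
Selected 4 talks.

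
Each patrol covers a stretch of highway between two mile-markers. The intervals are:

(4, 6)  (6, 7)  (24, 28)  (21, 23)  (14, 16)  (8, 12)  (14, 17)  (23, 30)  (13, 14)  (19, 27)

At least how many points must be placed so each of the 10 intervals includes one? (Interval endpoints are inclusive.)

By right end: [4,6]  [6,7]  [8,12]  [13,14]  [14,16]  [14,17]  [21,23]  [19,27]  [24,28]  [23,30]
[4,6] uncovered → point at 6; [8,12] uncovered → point at 12; [13,14] uncovered → point at 14; [21,23] uncovered → point at 23; [24,28] uncovered → point at 28.
Points: 6, 12, 14, 23, 28 (5 total).

5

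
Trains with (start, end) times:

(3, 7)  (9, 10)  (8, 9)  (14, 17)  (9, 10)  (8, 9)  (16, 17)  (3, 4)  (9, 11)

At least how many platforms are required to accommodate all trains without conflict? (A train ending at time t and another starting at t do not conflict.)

3

starts: [3, 3, 8, 8, 9, 9, 9, 14, 16]
ends:   [4, 7, 9, 9, 10, 10, 11, 17, 17]
s3→1 s3→2 e4→1 e7→0 s8→1 s8→2 e9→1 e9→0 s9→1 s9→2 s9→3  — peak 3.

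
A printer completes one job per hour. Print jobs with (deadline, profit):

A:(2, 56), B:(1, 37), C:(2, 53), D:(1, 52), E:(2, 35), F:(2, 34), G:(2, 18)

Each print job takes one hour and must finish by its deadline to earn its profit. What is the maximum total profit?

Take jobs in profit order; each goes to the latest open slot no later than its deadline.
Profit order: A=56 C=53 D=52 B=37 E=35 F=34 G=18
Assign: A→slot 2, C→slot 1, D skipped, B skipped, E skipped, F skipped, G skipped.
Slots: [1:C] [2:A]
Profit = 53 + 56 = 109

109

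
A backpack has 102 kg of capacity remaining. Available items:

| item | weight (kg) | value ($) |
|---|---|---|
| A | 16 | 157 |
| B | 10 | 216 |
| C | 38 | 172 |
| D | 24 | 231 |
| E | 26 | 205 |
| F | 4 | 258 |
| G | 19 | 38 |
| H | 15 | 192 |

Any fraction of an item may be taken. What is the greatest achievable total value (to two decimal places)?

1290.68

Ratios (sorted): F 64.50, B 21.60, H 12.80, A 9.81, D 9.62, E 7.88, C 4.53, G 2.00
take F (4 @ 258); take B (10 @ 216); take H (15 @ 192); take A (16 @ 157); take D (24 @ 231); take E (26 @ 205); take 7/38 of C → 31.68. Capacity used 102/102.
Total value = 1290.68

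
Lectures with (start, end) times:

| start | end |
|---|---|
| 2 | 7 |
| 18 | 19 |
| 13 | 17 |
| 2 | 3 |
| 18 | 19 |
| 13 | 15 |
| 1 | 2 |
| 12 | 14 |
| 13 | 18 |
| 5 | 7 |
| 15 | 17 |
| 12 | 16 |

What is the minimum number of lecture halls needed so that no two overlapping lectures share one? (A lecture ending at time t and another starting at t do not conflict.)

Events (time:±→running): 1:+→1 2:-→0 2:+→1 2:+→2 3:-→1 5:+→2 7:-→1 7:-→0 12:+→1 12:+→2 13:+→3 13:+→4 13:+→5 … peak 5.

5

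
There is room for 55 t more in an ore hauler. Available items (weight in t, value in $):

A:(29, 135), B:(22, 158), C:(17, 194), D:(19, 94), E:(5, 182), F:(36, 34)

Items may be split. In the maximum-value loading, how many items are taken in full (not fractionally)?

Ratios (sorted): E 36.40, C 11.41, B 7.18, D 4.95, A 4.66, F 0.94
take E (5 @ 182); take C (17 @ 194); take B (22 @ 158); take 11/19 of D → 54.42. Capacity used 55/55.
3 item(s) taken whole; one partial (take 11/19 of D).

3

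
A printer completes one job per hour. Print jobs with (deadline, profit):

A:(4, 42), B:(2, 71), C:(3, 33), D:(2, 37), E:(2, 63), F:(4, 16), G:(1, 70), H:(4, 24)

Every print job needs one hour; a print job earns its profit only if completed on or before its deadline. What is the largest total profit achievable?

216

Take jobs in profit order; each goes to the latest open slot no later than its deadline.
Profit order: B=71 G=70 E=63 A=42 D=37 C=33 H=24 F=16
Assign: B→slot 2, G→slot 1, E skipped, A→slot 4, D skipped, C→slot 3, H skipped, F skipped.
Slots: [1:G] [2:B] [3:C] [4:A]
Profit = 70 + 71 + 33 + 42 = 216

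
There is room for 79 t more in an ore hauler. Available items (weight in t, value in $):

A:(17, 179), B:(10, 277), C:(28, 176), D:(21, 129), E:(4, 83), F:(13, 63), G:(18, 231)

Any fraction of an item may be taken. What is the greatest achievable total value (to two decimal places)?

958.29

Greedy by value/weight ratio, highest first.
Ratios (sorted): B 27.70, E 20.75, G 12.83, A 10.53, C 6.29, D 6.14, F 4.85
take B (10 @ 277); take E (4 @ 83); take G (18 @ 231); take A (17 @ 179); take C (28 @ 176); take 2/21 of D → 12.29. Capacity used 79/79.
Total value = 958.29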